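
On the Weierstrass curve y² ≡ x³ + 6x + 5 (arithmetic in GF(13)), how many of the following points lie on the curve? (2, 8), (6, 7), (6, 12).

2

(2, 8): 8² ≡ 12, rhs ≡ 12 → on.
(6, 7): 7² ≡ 10, rhs ≡ 10 → on.
(6, 12): 12² ≡ 1, rhs ≡ 10 → off.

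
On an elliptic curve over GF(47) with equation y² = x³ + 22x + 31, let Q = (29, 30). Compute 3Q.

Repeated addition: build up to 3Q.
2Q: tangent at (29, 30): λ = (3·29² + 22)/(2·30) ≡ 7/13. 13⁻¹ ≡ 29 (mod 47), so λ ≡ 7·29 ≡ 15.
  x = λ² - 29 - 29 = 225 - 58 ≡ 26; y = λ·(29 - 26) - 30 ≡ 15. → (26, 15)
3Q: (26, 15) + (29, 30). λ = (30 - 15)/(29 - 26) ≡ 15/3 mod 47. 3⁻¹ ≡ 16 (mod 47), so λ ≡ 5.
  x = λ² - 26 - 29 = 25 - 55 ≡ 17; y = λ·(26 - 17) - 15 ≡ 30. → (17, 30)

(17, 30)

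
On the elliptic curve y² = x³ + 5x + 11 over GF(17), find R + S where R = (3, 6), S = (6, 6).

(8, 11)

(3, 6) + (6, 6). λ = (6 - 6)/(6 - 3) ≡ 0/3 mod 17. 3⁻¹ ≡ 6 (mod 17) since 3·6 = 18 ≡ 1, so λ ≡ 0.
  x = λ² - 3 - 6 = 0 - 9 ≡ 8; y = λ·(3 - 8) - 6 ≡ 11. → (8, 11)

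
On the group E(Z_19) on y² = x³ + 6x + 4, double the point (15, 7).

tangent at (15, 7): λ = (3·15² + 6)/(2·7) ≡ 16/14. 14⁻¹ ≡ 15 (mod 19), so λ ≡ 16·15 ≡ 12.
  x = λ² - 15 - 15 = 144 - 30 ≡ 0; y = λ·(15 - 0) - 7 ≡ 2. → (0, 2)

(0, 2)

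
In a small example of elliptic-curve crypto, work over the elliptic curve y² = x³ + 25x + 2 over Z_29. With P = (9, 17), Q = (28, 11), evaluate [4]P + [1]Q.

(11, 10)

First 4P:
Double-and-add on 4 = (100)₂. Start with P = (9, 17) for the leading 1-bit.
double: tangent at (9, 17): λ = (3·9² + 25)/(2·17) ≡ 7/5. 5⁻¹ ≡ 6 (mod 29), so λ ≡ 7·6 ≡ 13.
  x = λ² - 9 - 9 = 169 - 18 ≡ 6; y = λ·(9 - 6) - 17 ≡ 22. → (6, 22)
double: tangent at (6, 22): λ = (3·6² + 25)/(2·22) ≡ 17/15. 15⁻¹ ≡ 2 (mod 29) since 15·2 = 30 ≡ 1, so λ ≡ 17·2 ≡ 5.
  x = λ² - 6 - 6 = 25 - 12 ≡ 13; y = λ·(6 - 13) - 22 ≡ 1. → (13, 1)
4P = (13, 1).
Finally 4P + Q:
(13, 1) + (28, 11). λ = (11 - 1)/(28 - 13) ≡ 10/15 mod 29. 15⁻¹ ≡ 2 (mod 29), so λ ≡ 20.
  x = λ² - 13 - 28 = 400 - 41 ≡ 11; y = λ·(13 - 11) - 1 ≡ 10. → (11, 10)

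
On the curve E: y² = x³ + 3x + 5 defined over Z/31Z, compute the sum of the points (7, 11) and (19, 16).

(14, 30)

(7, 11) + (19, 16). λ = (16 - 11)/(19 - 7) ≡ 5/12 mod 31. 12⁻¹ ≡ 13 (mod 31) since 12·13 = 156 ≡ 1, so λ ≡ 3.
  x = λ² - 7 - 19 = 9 - 26 ≡ 14; y = λ·(7 - 14) - 11 ≡ 30. → (14, 30)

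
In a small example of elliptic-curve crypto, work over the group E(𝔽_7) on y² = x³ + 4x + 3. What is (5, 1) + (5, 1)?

tangent at (5, 1): λ = (3·5² + 4)/(2·1) ≡ 2/2. 2⁻¹ ≡ 4 (mod 7), so λ ≡ 2·4 ≡ 1.
  x = λ² - 5 - 5 = 1 - 10 ≡ 5; y = λ·(5 - 5) - 1 ≡ 6. → (5, 6)

(5, 6)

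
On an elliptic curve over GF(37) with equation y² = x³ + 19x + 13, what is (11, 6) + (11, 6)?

(16, 26)

tangent at (11, 6): λ = (3·11² + 19)/(2·6) ≡ 12/12. 12⁻¹ ≡ 34 (mod 37), so λ ≡ 12·34 ≡ 1.
  x = λ² - 11 - 11 = 1 - 22 ≡ 16; y = λ·(11 - 16) - 6 ≡ 26. → (16, 26)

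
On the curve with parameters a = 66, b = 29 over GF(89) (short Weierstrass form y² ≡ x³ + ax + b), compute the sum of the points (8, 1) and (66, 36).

(8, 1) + (66, 36). λ = (36 - 1)/(66 - 8) ≡ 35/58 mod 89. 58⁻¹ ≡ 66 (mod 89), so λ ≡ 85.
  x = λ² - 8 - 66 = 7225 - 74 ≡ 31; y = λ·(8 - 31) - 1 ≡ 2. → (31, 2)

(31, 2)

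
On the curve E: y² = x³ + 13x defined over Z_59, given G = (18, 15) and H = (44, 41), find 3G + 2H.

First 3G:
Repeated addition: build up to 3G.
2G: tangent at (18, 15): λ = (3·18² + 13)/(2·15) ≡ 41/30. 30⁻¹ ≡ 2 (mod 59) since 30·2 = 60 ≡ 1, so λ ≡ 41·2 ≡ 23.
  x = λ² - 18 - 18 = 529 - 36 ≡ 21; y = λ·(18 - 21) - 15 ≡ 34. → (21, 34)
3G: (21, 34) + (18, 15). λ = (15 - 34)/(18 - 21) ≡ 40/56 mod 59. 56⁻¹ ≡ 39 (mod 59) since 56·39 = 2184 ≡ 1, so λ ≡ 26.
  x = λ² - 21 - 18 = 676 - 39 ≡ 47; y = λ·(21 - 47) - 34 ≡ 57. → (47, 57)
3G = (47, 57).
Next 2H:
Repeated addition: build up to 2H.
2H: tangent at (44, 41): λ = (3·44² + 13)/(2·41) ≡ 39/23. 23⁻¹ ≡ 18 (mod 59) since 23·18 = 414 ≡ 1, so λ ≡ 39·18 ≡ 53.
  x = λ² - 44 - 44 = 2809 - 88 ≡ 7; y = λ·(44 - 7) - 41 ≡ 32. → (7, 32)
2H = (7, 32).
Finally 3G + 2H:
(47, 57) + (7, 32). λ = (32 - 57)/(7 - 47) ≡ 34/19 mod 59. 19⁻¹ ≡ 28 (mod 59), so λ ≡ 8.
  x = λ² - 47 - 7 = 64 - 54 ≡ 10; y = λ·(47 - 10) - 57 ≡ 3. → (10, 3)

(10, 3)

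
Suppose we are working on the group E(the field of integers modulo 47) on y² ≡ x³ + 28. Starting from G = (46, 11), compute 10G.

Double-and-add on 10 = (1010)₂. Start with G = (46, 11) for the leading 1-bit.
double: tangent at (46, 11): λ = (3·46² + 0)/(2·11) ≡ 3/22. 22⁻¹ ≡ 15 (mod 47), so λ ≡ 3·15 ≡ 45.
  x = λ² - 46 - 46 = 2025 - 92 ≡ 6; y = λ·(46 - 6) - 11 ≡ 3. → (6, 3)
double: tangent at (6, 3): λ = (3·6² + 0)/(2·3) ≡ 14/6. 6⁻¹ ≡ 8 (mod 47) since 6·8 = 48 ≡ 1, so λ ≡ 14·8 ≡ 18.
  x = λ² - 6 - 6 = 324 - 12 ≡ 30; y = λ·(6 - 30) - 3 ≡ 35. → (30, 35)
add G: (30, 35) + (46, 11). λ = (11 - 35)/(46 - 30) ≡ 23/16 mod 47. 16⁻¹ ≡ 3 (mod 47), so λ ≡ 22.
  x = λ² - 30 - 46 = 484 - 76 ≡ 32; y = λ·(30 - 32) - 35 ≡ 15. → (32, 15)
double: tangent at (32, 15): λ = (3·32² + 0)/(2·15) ≡ 17/30. 30⁻¹ ≡ 11 (mod 47) since 30·11 = 330 ≡ 1, so λ ≡ 17·11 ≡ 46.
  x = λ² - 32 - 32 = 2116 - 64 ≡ 31; y = λ·(32 - 31) - 15 ≡ 31. → (31, 31)

(31, 31)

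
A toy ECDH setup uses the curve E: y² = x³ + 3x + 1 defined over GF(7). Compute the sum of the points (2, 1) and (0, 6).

(2, 1) + (0, 6). λ = (6 - 1)/(0 - 2) ≡ 5/5 mod 7. 5⁻¹ ≡ 3 (mod 7), so λ ≡ 1.
  x = λ² - 2 - 0 = 1 - 2 ≡ 6; y = λ·(2 - 6) - 1 ≡ 2. → (6, 2)

(6, 2)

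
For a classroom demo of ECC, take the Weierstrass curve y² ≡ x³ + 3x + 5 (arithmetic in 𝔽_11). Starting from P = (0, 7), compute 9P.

Repeated addition: build up to 9P.
2P: tangent at (0, 7): λ = (3·0² + 3)/(2·7) ≡ 3/3. 3⁻¹ ≡ 4 (mod 11) since 3·4 = 12 ≡ 1, so λ ≡ 3·4 ≡ 1.
  x = λ² - 0 - 0 = 1 - 0 ≡ 1; y = λ·(0 - 1) - 7 ≡ 3. → (1, 3)
3P: (1, 3) + (0, 7). λ = (7 - 3)/(0 - 1) ≡ 4/10 mod 11. 10⁻¹ ≡ 10 (mod 11), so λ ≡ 7.
  x = λ² - 1 - 0 = 49 - 1 ≡ 4; y = λ·(1 - 4) - 3 ≡ 9. → (4, 9)
4P: (4, 9) + (0, 7). λ = (7 - 9)/(0 - 4) ≡ 9/7 mod 11. 7⁻¹ ≡ 8 (mod 11), so λ ≡ 6.
  x = λ² - 4 - 0 = 36 - 4 ≡ 10; y = λ·(4 - 10) - 9 ≡ 10. → (10, 10)
5P: (10, 10) + (0, 7). λ = (7 - 10)/(0 - 10) ≡ 8/1 mod 11. 1⁻¹ ≡ 1 (mod 11), so λ ≡ 8.
  x = λ² - 10 - 0 = 64 - 10 ≡ 10; y = λ·(10 - 10) - 10 ≡ 1. → (10, 1)
6P: (10, 1) + (0, 7). λ = (7 - 1)/(0 - 10) ≡ 6/1 mod 11. 1⁻¹ ≡ 1 (mod 11), so λ ≡ 6.
  x = λ² - 10 - 0 = 36 - 10 ≡ 4; y = λ·(10 - 4) - 1 ≡ 2. → (4, 2)
7P: (4, 2) + (0, 7). λ = (7 - 2)/(0 - 4) ≡ 5/7 mod 11. 7⁻¹ ≡ 8 (mod 11), so λ ≡ 7.
  x = λ² - 4 - 0 = 49 - 4 ≡ 1; y = λ·(4 - 1) - 2 ≡ 8. → (1, 8)
8P: (1, 8) + (0, 7). λ = (7 - 8)/(0 - 1) ≡ 10/10 mod 11. 10⁻¹ ≡ 10 (mod 11) since 10·10 = 100 ≡ 1, so λ ≡ 1.
  x = λ² - 1 - 0 = 1 - 1 ≡ 0; y = λ·(1 - 0) - 8 ≡ 4. → (0, 4)
9P: (0, 4) + (0, 7): same x and y₁ ≡ -y₂, so the sum is O.

O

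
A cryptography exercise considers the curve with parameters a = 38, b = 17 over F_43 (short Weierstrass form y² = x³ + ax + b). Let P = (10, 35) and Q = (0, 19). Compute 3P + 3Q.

(6, 26)

First 3P:
Repeated addition: build up to 3P.
2P: tangent at (10, 35): λ = (3·10² + 38)/(2·35) ≡ 37/27. 27⁻¹ ≡ 8 (mod 43) since 27·8 = 216 ≡ 1, so λ ≡ 37·8 ≡ 38.
  x = λ² - 10 - 10 = 1444 - 20 ≡ 5; y = λ·(10 - 5) - 35 ≡ 26. → (5, 26)
3P: (5, 26) + (10, 35). λ = (35 - 26)/(10 - 5) ≡ 9/5 mod 43. 5⁻¹ ≡ 26 (mod 43) since 5·26 = 130 ≡ 1, so λ ≡ 19.
  x = λ² - 5 - 10 = 361 - 15 ≡ 2; y = λ·(5 - 2) - 26 ≡ 31. → (2, 31)
3P = (2, 31).
Next 3Q:
Repeated addition: build up to 3Q.
2Q: tangent at (0, 19): λ = (3·0² + 38)/(2·19) ≡ 38/38. 38⁻¹ ≡ 17 (mod 43), so λ ≡ 38·17 ≡ 1.
  x = λ² - 0 - 0 = 1 - 0 ≡ 1; y = λ·(0 - 1) - 19 ≡ 23. → (1, 23)
3Q: (1, 23) + (0, 19). λ = (19 - 23)/(0 - 1) ≡ 39/42 mod 43. 42⁻¹ ≡ 42 (mod 43), so λ ≡ 4.
  x = λ² - 1 - 0 = 16 - 1 ≡ 15; y = λ·(1 - 15) - 23 ≡ 7. → (15, 7)
3Q = (15, 7).
Finally 3P + 3Q:
(2, 31) + (15, 7). λ = (7 - 31)/(15 - 2) ≡ 19/13 mod 43. 13⁻¹ ≡ 10 (mod 43) since 13·10 = 130 ≡ 1, so λ ≡ 18.
  x = λ² - 2 - 15 = 324 - 17 ≡ 6; y = λ·(2 - 6) - 31 ≡ 26. → (6, 26)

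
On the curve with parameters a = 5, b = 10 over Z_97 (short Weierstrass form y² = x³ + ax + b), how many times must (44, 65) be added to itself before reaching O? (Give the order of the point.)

2P: tangent at (44, 65): λ = (3·44² + 5)/(2·65) ≡ 90/33. 33⁻¹ ≡ 50 (mod 97), so λ ≡ 90·50 ≡ 38.
  x = λ² - 44 - 44 = 1444 - 88 ≡ 95; y = λ·(44 - 95) - 65 ≡ 34. → (95, 34)
3P: (95, 34) + (44, 65). λ = (65 - 34)/(44 - 95) ≡ 31/46 mod 97. 46⁻¹ ≡ 19 (mod 97) since 46·19 = 874 ≡ 1, so λ ≡ 7.
  x = λ² - 95 - 44 = 49 - 139 ≡ 7; y = λ·(95 - 7) - 34 ≡ 0. → (7, 0)
4P: (7, 0) + (44, 65). λ = (65 - 0)/(44 - 7) ≡ 65/37 mod 97. 37⁻¹ ≡ 21 (mod 97), so λ ≡ 7.
  x = λ² - 7 - 44 = 49 - 51 ≡ 95; y = λ·(7 - 95) - 0 ≡ 63. → (95, 63)
5P: (95, 63) + (44, 65). λ = (65 - 63)/(44 - 95) ≡ 2/46 mod 97. 46⁻¹ ≡ 19 (mod 97) since 46·19 = 874 ≡ 1, so λ ≡ 38.
  x = λ² - 95 - 44 = 1444 - 139 ≡ 44; y = λ·(95 - 44) - 63 ≡ 32. → (44, 32)
6P: (44, 32) + (44, 65): same x and y₁ ≡ -y₂, so the sum is O.
6P = O, so the order is 6.

6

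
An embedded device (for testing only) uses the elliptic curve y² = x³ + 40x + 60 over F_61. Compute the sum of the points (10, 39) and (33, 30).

(17, 38)

(10, 39) + (33, 30). λ = (30 - 39)/(33 - 10) ≡ 52/23 mod 61. 23⁻¹ ≡ 8 (mod 61), so λ ≡ 50.
  x = λ² - 10 - 33 = 2500 - 43 ≡ 17; y = λ·(10 - 17) - 39 ≡ 38. → (17, 38)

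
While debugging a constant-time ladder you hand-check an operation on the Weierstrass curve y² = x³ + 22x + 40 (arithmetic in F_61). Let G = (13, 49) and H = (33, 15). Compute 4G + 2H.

(34, 25)

First 4G:
Repeated addition: build up to 4G.
2G: tangent at (13, 49): λ = (3·13² + 22)/(2·49) ≡ 41/37. 37⁻¹ ≡ 33 (mod 61), so λ ≡ 41·33 ≡ 11.
  x = λ² - 13 - 13 = 121 - 26 ≡ 34; y = λ·(13 - 34) - 49 ≡ 25. → (34, 25)
3G: (34, 25) + (13, 49). λ = (49 - 25)/(13 - 34) ≡ 24/40 mod 61. 40⁻¹ ≡ 29 (mod 61), so λ ≡ 25.
  x = λ² - 34 - 13 = 625 - 47 ≡ 29; y = λ·(34 - 29) - 25 ≡ 39. → (29, 39)
4G: (29, 39) + (13, 49). λ = (49 - 39)/(13 - 29) ≡ 10/45 mod 61. 45⁻¹ ≡ 19 (mod 61) since 45·19 = 855 ≡ 1, so λ ≡ 7.
  x = λ² - 29 - 13 = 49 - 42 ≡ 7; y = λ·(29 - 7) - 39 ≡ 54. → (7, 54)
4G = (7, 54).
Next 2H:
Repeated addition: build up to 2H.
2H: tangent at (33, 15): λ = (3·33² + 22)/(2·15) ≡ 56/30. 30⁻¹ ≡ 59 (mod 61), so λ ≡ 56·59 ≡ 10.
  x = λ² - 33 - 33 = 100 - 66 ≡ 34; y = λ·(33 - 34) - 15 ≡ 36. → (34, 36)
2H = (34, 36).
Finally 4G + 2H:
(7, 54) + (34, 36). λ = (36 - 54)/(34 - 7) ≡ 43/27 mod 61. 27⁻¹ ≡ 52 (mod 61) since 27·52 = 1404 ≡ 1, so λ ≡ 40.
  x = λ² - 7 - 34 = 1600 - 41 ≡ 34; y = λ·(7 - 34) - 54 ≡ 25. → (34, 25)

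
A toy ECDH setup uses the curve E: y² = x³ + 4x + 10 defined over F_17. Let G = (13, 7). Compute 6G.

Double-and-add on 6 = (110)₂. Start with G = (13, 7) for the leading 1-bit.
double: tangent at (13, 7): λ = (3·13² + 4)/(2·7) ≡ 1/14. 14⁻¹ ≡ 11 (mod 17), so λ ≡ 1·11 ≡ 11.
  x = λ² - 13 - 13 = 121 - 26 ≡ 10; y = λ·(13 - 10) - 7 ≡ 9. → (10, 9)
add G: (10, 9) + (13, 7). λ = (7 - 9)/(13 - 10) ≡ 15/3 mod 17. 3⁻¹ ≡ 6 (mod 17), so λ ≡ 5.
  x = λ² - 10 - 13 = 25 - 23 ≡ 2; y = λ·(10 - 2) - 9 ≡ 14. → (2, 14)
double: tangent at (2, 14): λ = (3·2² + 4)/(2·14) ≡ 16/11. 11⁻¹ ≡ 14 (mod 17), so λ ≡ 16·14 ≡ 3.
  x = λ² - 2 - 2 = 9 - 4 ≡ 5; y = λ·(2 - 5) - 14 ≡ 11. → (5, 11)

(5, 11)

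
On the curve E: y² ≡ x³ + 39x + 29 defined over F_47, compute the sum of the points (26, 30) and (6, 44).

(31, 44)

(26, 30) + (6, 44). λ = (44 - 30)/(6 - 26) ≡ 14/27 mod 47. 27⁻¹ ≡ 7 (mod 47), so λ ≡ 4.
  x = λ² - 26 - 6 = 16 - 32 ≡ 31; y = λ·(26 - 31) - 30 ≡ 44. → (31, 44)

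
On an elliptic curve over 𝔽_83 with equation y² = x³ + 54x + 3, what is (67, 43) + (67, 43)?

tangent at (67, 43): λ = (3·67² + 54)/(2·43) ≡ 75/3. 3⁻¹ ≡ 28 (mod 83), so λ ≡ 75·28 ≡ 25.
  x = λ² - 67 - 67 = 625 - 134 ≡ 76; y = λ·(67 - 76) - 43 ≡ 64. → (76, 64)

(76, 64)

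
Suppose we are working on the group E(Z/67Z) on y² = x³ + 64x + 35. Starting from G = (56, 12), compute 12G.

(45, 46)

Repeated addition: build up to 12G.
2G: tangent at (56, 12): λ = (3·56² + 64)/(2·12) ≡ 25/24. 24⁻¹ ≡ 14 (mod 67), so λ ≡ 25·14 ≡ 15.
  x = λ² - 56 - 56 = 225 - 112 ≡ 46; y = λ·(56 - 46) - 12 ≡ 4. → (46, 4)
3G: (46, 4) + (56, 12). λ = (12 - 4)/(56 - 46) ≡ 8/10 mod 67. 10⁻¹ ≡ 47 (mod 67), so λ ≡ 41.
  x = λ² - 46 - 56 = 1681 - 102 ≡ 38; y = λ·(46 - 38) - 4 ≡ 56. → (38, 56)
4G: (38, 56) + (56, 12). λ = (12 - 56)/(56 - 38) ≡ 23/18 mod 67. 18⁻¹ ≡ 41 (mod 67), so λ ≡ 5.
  x = λ² - 38 - 56 = 25 - 94 ≡ 65; y = λ·(38 - 65) - 56 ≡ 10. → (65, 10)
5G: (65, 10) + (56, 12). λ = (12 - 10)/(56 - 65) ≡ 2/58 mod 67. 58⁻¹ ≡ 52 (mod 67), so λ ≡ 37.
  x = λ² - 65 - 56 = 1369 - 121 ≡ 42; y = λ·(65 - 42) - 10 ≡ 37. → (42, 37)
6G: (42, 37) + (56, 12). λ = (12 - 37)/(56 - 42) ≡ 42/14 mod 67. 14⁻¹ ≡ 24 (mod 67) since 14·24 = 336 ≡ 1, so λ ≡ 3.
  x = λ² - 42 - 56 = 9 - 98 ≡ 45; y = λ·(42 - 45) - 37 ≡ 21. → (45, 21)
7G: (45, 21) + (56, 12). λ = (12 - 21)/(56 - 45) ≡ 58/11 mod 67. 11⁻¹ ≡ 61 (mod 67), so λ ≡ 54.
  x = λ² - 45 - 56 = 2916 - 101 ≡ 1; y = λ·(45 - 1) - 21 ≡ 10. → (1, 10)
8G: (1, 10) + (56, 12). λ = (12 - 10)/(56 - 1) ≡ 2/55 mod 67. 55⁻¹ ≡ 39 (mod 67) since 55·39 = 2145 ≡ 1, so λ ≡ 11.
  x = λ² - 1 - 56 = 121 - 57 ≡ 64; y = λ·(1 - 64) - 10 ≡ 34. → (64, 34)
9G: (64, 34) + (56, 12). λ = (12 - 34)/(56 - 64) ≡ 45/59 mod 67. 59⁻¹ ≡ 25 (mod 67), so λ ≡ 53.
  x = λ² - 64 - 56 = 2809 - 120 ≡ 9; y = λ·(64 - 9) - 34 ≡ 0. → (9, 0)
10G: (9, 0) + (56, 12). λ = (12 - 0)/(56 - 9) ≡ 12/47 mod 67. 47⁻¹ ≡ 10 (mod 67) since 47·10 = 470 ≡ 1, so λ ≡ 53.
  x = λ² - 9 - 56 = 2809 - 65 ≡ 64; y = λ·(9 - 64) - 0 ≡ 33. → (64, 33)
11G: (64, 33) + (56, 12). λ = (12 - 33)/(56 - 64) ≡ 46/59 mod 67. 59⁻¹ ≡ 25 (mod 67) since 59·25 = 1475 ≡ 1, so λ ≡ 11.
  x = λ² - 64 - 56 = 121 - 120 ≡ 1; y = λ·(64 - 1) - 33 ≡ 57. → (1, 57)
12G: (1, 57) + (56, 12). λ = (12 - 57)/(56 - 1) ≡ 22/55 mod 67. 55⁻¹ ≡ 39 (mod 67), so λ ≡ 54.
  x = λ² - 1 - 56 = 2916 - 57 ≡ 45; y = λ·(1 - 45) - 57 ≡ 46. → (45, 46)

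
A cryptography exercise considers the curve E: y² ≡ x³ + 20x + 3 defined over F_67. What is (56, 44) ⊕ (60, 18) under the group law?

(56, 44) + (60, 18). λ = (18 - 44)/(60 - 56) ≡ 41/4 mod 67. 4⁻¹ ≡ 17 (mod 67) since 4·17 = 68 ≡ 1, so λ ≡ 27.
  x = λ² - 56 - 60 = 729 - 116 ≡ 10; y = λ·(56 - 10) - 44 ≡ 59. → (10, 59)

(10, 59)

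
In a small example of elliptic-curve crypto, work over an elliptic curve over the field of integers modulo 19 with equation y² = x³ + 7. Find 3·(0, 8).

Write G = (0, 8).
Repeated addition: build up to 3G.
2G: tangent at (0, 8): λ = (3·0² + 0)/(2·8) ≡ 0/16. 16⁻¹ ≡ 6 (mod 19), so λ ≡ 0·6 ≡ 0.
  x = λ² - 0 - 0 = 0 - 0 ≡ 0; y = λ·(0 - 0) - 8 ≡ 11. → (0, 11)
3G: (0, 11) + (0, 8): same x and y₁ ≡ -y₂, so the sum is 𝒪.

O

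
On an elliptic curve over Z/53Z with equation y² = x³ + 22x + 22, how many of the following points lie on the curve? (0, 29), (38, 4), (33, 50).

1

(0, 29): 29² ≡ 46, rhs ≡ 22 → off.
(38, 4): 4² ≡ 16, rhs ≡ 27 → off.
(33, 50): 50² ≡ 9, rhs ≡ 9 → on.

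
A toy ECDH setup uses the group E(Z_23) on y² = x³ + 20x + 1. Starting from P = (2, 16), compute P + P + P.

(9, 6)

Repeated addition: build up to 3P.
2P: tangent at (2, 16): λ = (3·2² + 20)/(2·16) ≡ 9/9. 9⁻¹ ≡ 18 (mod 23) since 9·18 = 162 ≡ 1, so λ ≡ 9·18 ≡ 1.
  x = λ² - 2 - 2 = 1 - 4 ≡ 20; y = λ·(2 - 20) - 16 ≡ 12. → (20, 12)
3P: (20, 12) + (2, 16). λ = (16 - 12)/(2 - 20) ≡ 4/5 mod 23. 5⁻¹ ≡ 14 (mod 23), so λ ≡ 10.
  x = λ² - 20 - 2 = 100 - 22 ≡ 9; y = λ·(20 - 9) - 12 ≡ 6. → (9, 6)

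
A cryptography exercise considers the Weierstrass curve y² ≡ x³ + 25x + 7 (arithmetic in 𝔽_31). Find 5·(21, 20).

(21, 20)

Write P = (21, 20).
Double-and-add on 5 = (101)₂. Start with P = (21, 20) for the leading 1-bit.
double: tangent at (21, 20): λ = (3·21² + 25)/(2·20) ≡ 15/9. 9⁻¹ ≡ 7 (mod 31), so λ ≡ 15·7 ≡ 12.
  x = λ² - 21 - 21 = 144 - 42 ≡ 9; y = λ·(21 - 9) - 20 ≡ 0. → (9, 0)
double: (9, 0) + (9, 0): same x and y₁ ≡ -y₂, so the sum is the point at infinity.
add P: the point at infinity + (21, 20) = (21, 20) (identity).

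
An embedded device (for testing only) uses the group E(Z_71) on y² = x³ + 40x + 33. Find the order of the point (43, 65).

2P: tangent at (43, 65): λ = (3·43² + 40)/(2·65) ≡ 49/59. 59⁻¹ ≡ 65 (mod 71) since 59·65 = 3835 ≡ 1, so λ ≡ 49·65 ≡ 61.
  x = λ² - 43 - 43 = 3721 - 86 ≡ 14; y = λ·(43 - 14) - 65 ≡ 0. → (14, 0)
3P: (14, 0) + (43, 65). λ = (65 - 0)/(43 - 14) ≡ 65/29 mod 71. 29⁻¹ ≡ 49 (mod 71), so λ ≡ 61.
  x = λ² - 14 - 43 = 3721 - 57 ≡ 43; y = λ·(14 - 43) - 0 ≡ 6. → (43, 6)
4P: (43, 6) + (43, 65): same x and y₁ ≡ -y₂, so the sum is O.
4P = O, so the order is 4.

4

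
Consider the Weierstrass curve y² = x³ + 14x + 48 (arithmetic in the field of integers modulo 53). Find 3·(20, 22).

(25, 21)

Write Q = (20, 22).
Repeated addition: build up to 3Q.
2Q: tangent at (20, 22): λ = (3·20² + 14)/(2·22) ≡ 48/44. 44⁻¹ ≡ 47 (mod 53) since 44·47 = 2068 ≡ 1, so λ ≡ 48·47 ≡ 30.
  x = λ² - 20 - 20 = 900 - 40 ≡ 12; y = λ·(20 - 12) - 22 ≡ 6. → (12, 6)
3Q: (12, 6) + (20, 22). λ = (22 - 6)/(20 - 12) ≡ 16/8 mod 53. 8⁻¹ ≡ 20 (mod 53), so λ ≡ 2.
  x = λ² - 12 - 20 = 4 - 32 ≡ 25; y = λ·(12 - 25) - 6 ≡ 21. → (25, 21)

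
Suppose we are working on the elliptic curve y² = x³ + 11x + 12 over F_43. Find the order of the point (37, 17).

5

2P: tangent at (37, 17): λ = (3·37² + 11)/(2·17) ≡ 33/34. 34⁻¹ ≡ 19 (mod 43) since 34·19 = 646 ≡ 1, so λ ≡ 33·19 ≡ 25.
  x = λ² - 37 - 37 = 625 - 74 ≡ 35; y = λ·(37 - 35) - 17 ≡ 33. → (35, 33)
3P: (35, 33) + (37, 17). λ = (17 - 33)/(37 - 35) ≡ 27/2 mod 43. 2⁻¹ ≡ 22 (mod 43), so λ ≡ 35.
  x = λ² - 35 - 37 = 1225 - 72 ≡ 35; y = λ·(35 - 35) - 33 ≡ 10. → (35, 10)
4P: (35, 10) + (37, 17). λ = (17 - 10)/(37 - 35) ≡ 7/2 mod 43. 2⁻¹ ≡ 22 (mod 43), so λ ≡ 25.
  x = λ² - 35 - 37 = 625 - 72 ≡ 37; y = λ·(35 - 37) - 10 ≡ 26. → (37, 26)
5P: (37, 26) + (37, 17): same x and y₁ ≡ -y₂, so the sum is O.
5P = O, so the order is 5.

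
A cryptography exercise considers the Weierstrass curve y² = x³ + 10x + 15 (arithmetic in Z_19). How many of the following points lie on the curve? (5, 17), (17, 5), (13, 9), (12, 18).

(5, 17): 17² ≡ 4, rhs ≡ 0 → off.
(17, 5): 5² ≡ 6, rhs ≡ 6 → on.
(13, 9): 9² ≡ 5, rhs ≡ 5 → on.
(12, 18): 18² ≡ 1, rhs ≡ 1 → on.

3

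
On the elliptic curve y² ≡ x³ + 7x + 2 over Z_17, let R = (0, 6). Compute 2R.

tangent at (0, 6): λ = (3·0² + 7)/(2·6) ≡ 7/12. 12⁻¹ ≡ 10 (mod 17) since 12·10 = 120 ≡ 1, so λ ≡ 7·10 ≡ 2.
  x = λ² - 0 - 0 = 4 - 0 ≡ 4; y = λ·(0 - 4) - 6 ≡ 3. → (4, 3)

(4, 3)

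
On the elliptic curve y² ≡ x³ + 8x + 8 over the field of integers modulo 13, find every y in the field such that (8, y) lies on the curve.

5, 8

x³ + 8x + 8 = 584 ≡ 12 (mod 13).
Square roots of 12 mod 13: 5 and 8 (since 5² = 25 ≡ 12).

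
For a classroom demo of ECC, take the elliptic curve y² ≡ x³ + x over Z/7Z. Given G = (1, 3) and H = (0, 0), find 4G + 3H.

First 4G:
Repeated addition: build up to 4G.
2G: tangent at (1, 3): λ = (3·1² + 1)/(2·3) ≡ 4/6. 6⁻¹ ≡ 6 (mod 7), so λ ≡ 4·6 ≡ 3.
  x = λ² - 1 - 1 = 9 - 2 ≡ 0; y = λ·(1 - 0) - 3 ≡ 0. → (0, 0)
3G: (0, 0) + (1, 3). λ = (3 - 0)/(1 - 0) ≡ 3/1 mod 7. 1⁻¹ ≡ 1 (mod 7) since 1·1 = 1 ≡ 1, so λ ≡ 3.
  x = λ² - 0 - 1 = 9 - 1 ≡ 1; y = λ·(0 - 1) - 0 ≡ 4. → (1, 4)
4G: (1, 4) + (1, 3): same x and y₁ ≡ -y₂, so the sum is O.
4G = O.
Next 3H:
Repeated addition: build up to 3H.
2H: (0, 0) + (0, 0): same x and y₁ ≡ -y₂, so the sum is O.
3H: O + (0, 0) = (0, 0) (identity).
3H = (0, 0).
Finally 4G + 3H:
O + (0, 0) = (0, 0) (identity).

(0, 0)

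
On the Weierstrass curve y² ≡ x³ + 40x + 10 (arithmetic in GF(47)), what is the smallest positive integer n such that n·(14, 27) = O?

2P: tangent at (14, 27): λ = (3·14² + 40)/(2·27) ≡ 17/7. 7⁻¹ ≡ 27 (mod 47), so λ ≡ 17·27 ≡ 36.
  x = λ² - 14 - 14 = 1296 - 28 ≡ 46; y = λ·(14 - 46) - 27 ≡ 43. → (46, 43)
3P: (46, 43) + (14, 27). λ = (27 - 43)/(14 - 46) ≡ 31/15 mod 47. 15⁻¹ ≡ 22 (mod 47), so λ ≡ 24.
  x = λ² - 46 - 14 = 576 - 60 ≡ 46; y = λ·(46 - 46) - 43 ≡ 4. → (46, 4)
4P: (46, 4) + (14, 27). λ = (27 - 4)/(14 - 46) ≡ 23/15 mod 47. 15⁻¹ ≡ 22 (mod 47), so λ ≡ 36.
  x = λ² - 46 - 14 = 1296 - 60 ≡ 14; y = λ·(46 - 14) - 4 ≡ 20. → (14, 20)
5P: (14, 20) + (14, 27): same x and y₁ ≡ -y₂, so the sum is O.
5P = O, so the order is 5.

5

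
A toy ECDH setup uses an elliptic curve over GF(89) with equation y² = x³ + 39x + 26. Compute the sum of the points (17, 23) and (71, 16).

(58, 40)

(17, 23) + (71, 16). λ = (16 - 23)/(71 - 17) ≡ 82/54 mod 89. 54⁻¹ ≡ 61 (mod 89), so λ ≡ 18.
  x = λ² - 17 - 71 = 324 - 88 ≡ 58; y = λ·(17 - 58) - 23 ≡ 40. → (58, 40)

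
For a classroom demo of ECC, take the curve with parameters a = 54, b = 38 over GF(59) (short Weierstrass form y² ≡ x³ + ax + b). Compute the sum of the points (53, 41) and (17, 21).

(53, 41) + (17, 21). λ = (21 - 41)/(17 - 53) ≡ 39/23 mod 59. 23⁻¹ ≡ 18 (mod 59) since 23·18 = 414 ≡ 1, so λ ≡ 53.
  x = λ² - 53 - 17 = 2809 - 70 ≡ 25; y = λ·(53 - 25) - 41 ≡ 27. → (25, 27)

(25, 27)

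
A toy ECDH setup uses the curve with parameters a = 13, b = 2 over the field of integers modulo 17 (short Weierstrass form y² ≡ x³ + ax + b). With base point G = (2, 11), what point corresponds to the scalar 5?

Double-and-add on 5 = (101)₂. Start with G = (2, 11) for the leading 1-bit.
double: tangent at (2, 11): λ = (3·2² + 13)/(2·11) ≡ 8/5. 5⁻¹ ≡ 7 (mod 17), so λ ≡ 8·7 ≡ 5.
  x = λ² - 2 - 2 = 25 - 4 ≡ 4; y = λ·(2 - 4) - 11 ≡ 13. → (4, 13)
double: tangent at (4, 13): λ = (3·4² + 13)/(2·13) ≡ 10/9. 9⁻¹ ≡ 2 (mod 17) since 9·2 = 18 ≡ 1, so λ ≡ 10·2 ≡ 3.
  x = λ² - 4 - 4 = 9 - 8 ≡ 1; y = λ·(4 - 1) - 13 ≡ 13. → (1, 13)
add G: (1, 13) + (2, 11). λ = (11 - 13)/(2 - 1) ≡ 15/1 mod 17. 1⁻¹ ≡ 1 (mod 17) since 1·1 = 1 ≡ 1, so λ ≡ 15.
  x = λ² - 1 - 2 = 225 - 3 ≡ 1; y = λ·(1 - 1) - 13 ≡ 4. → (1, 4)

(1, 4)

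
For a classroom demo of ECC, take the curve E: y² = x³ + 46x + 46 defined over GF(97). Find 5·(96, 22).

(76, 2)

Write G = (96, 22).
Repeated addition: build up to 5G.
2G: tangent at (96, 22): λ = (3·96² + 46)/(2·22) ≡ 49/44. 44⁻¹ ≡ 86 (mod 97) since 44·86 = 3784 ≡ 1, so λ ≡ 49·86 ≡ 43.
  x = λ² - 96 - 96 = 1849 - 192 ≡ 8; y = λ·(96 - 8) - 22 ≡ 76. → (8, 76)
3G: (8, 76) + (96, 22). λ = (22 - 76)/(96 - 8) ≡ 43/88 mod 97. 88⁻¹ ≡ 43 (mod 97), so λ ≡ 6.
  x = λ² - 8 - 96 = 36 - 104 ≡ 29; y = λ·(8 - 29) - 76 ≡ 89. → (29, 89)
4G: (29, 89) + (96, 22). λ = (22 - 89)/(96 - 29) ≡ 30/67 mod 97. 67⁻¹ ≡ 42 (mod 97) since 67·42 = 2814 ≡ 1, so λ ≡ 96.
  x = λ² - 29 - 96 = 9216 - 125 ≡ 70; y = λ·(29 - 70) - 89 ≡ 49. → (70, 49)
5G: (70, 49) + (96, 22). λ = (22 - 49)/(96 - 70) ≡ 70/26 mod 97. 26⁻¹ ≡ 56 (mod 97), so λ ≡ 40.
  x = λ² - 70 - 96 = 1600 - 166 ≡ 76; y = λ·(70 - 76) - 49 ≡ 2. → (76, 2)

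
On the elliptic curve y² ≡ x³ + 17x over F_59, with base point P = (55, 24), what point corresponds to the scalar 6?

Double-and-add on 6 = (110)₂. Start with P = (55, 24) for the leading 1-bit.
double: tangent at (55, 24): λ = (3·55² + 17)/(2·24) ≡ 6/48. 48⁻¹ ≡ 16 (mod 59), so λ ≡ 6·16 ≡ 37.
  x = λ² - 55 - 55 = 1369 - 110 ≡ 20; y = λ·(55 - 20) - 24 ≡ 32. → (20, 32)
add P: (20, 32) + (55, 24). λ = (24 - 32)/(55 - 20) ≡ 51/35 mod 59. 35⁻¹ ≡ 27 (mod 59), so λ ≡ 20.
  x = λ² - 20 - 55 = 400 - 75 ≡ 30; y = λ·(20 - 30) - 32 ≡ 4. → (30, 4)
double: tangent at (30, 4): λ = (3·30² + 17)/(2·4) ≡ 3/8. 8⁻¹ ≡ 37 (mod 59), so λ ≡ 3·37 ≡ 52.
  x = λ² - 30 - 30 = 2704 - 60 ≡ 48; y = λ·(30 - 48) - 4 ≡ 4. → (48, 4)

(48, 4)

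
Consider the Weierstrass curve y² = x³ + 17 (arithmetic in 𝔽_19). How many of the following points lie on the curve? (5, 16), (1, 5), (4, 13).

(5, 16): 16² ≡ 9, rhs ≡ 9 → on.
(1, 5): 5² ≡ 6, rhs ≡ 18 → off.
(4, 13): 13² ≡ 17, rhs ≡ 5 → off.

1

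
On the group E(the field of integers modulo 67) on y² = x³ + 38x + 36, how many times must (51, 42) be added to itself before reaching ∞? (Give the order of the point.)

2P: tangent at (51, 42): λ = (3·51² + 38)/(2·42) ≡ 2/17. 17⁻¹ ≡ 4 (mod 67), so λ ≡ 2·4 ≡ 8.
  x = λ² - 51 - 51 = 64 - 102 ≡ 29; y = λ·(51 - 29) - 42 ≡ 0. → (29, 0)
3P: (29, 0) + (51, 42). λ = (42 - 0)/(51 - 29) ≡ 42/22 mod 67. 22⁻¹ ≡ 64 (mod 67), so λ ≡ 8.
  x = λ² - 29 - 51 = 64 - 80 ≡ 51; y = λ·(29 - 51) - 0 ≡ 25. → (51, 25)
4P: (51, 25) + (51, 42): same x and y₁ ≡ -y₂, so the sum is ∞.
4P = ∞, so the order is 4.

4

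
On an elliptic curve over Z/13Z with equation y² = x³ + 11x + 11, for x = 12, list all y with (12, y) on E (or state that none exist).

x³ + 11x + 11 = 1871 ≡ 12 (mod 13).
Square roots of 12 mod 13: 5 and 8 (since 5² = 25 ≡ 12).

5, 8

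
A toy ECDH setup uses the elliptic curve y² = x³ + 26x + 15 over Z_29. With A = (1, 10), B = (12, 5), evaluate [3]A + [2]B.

(4, 3)

First 3A:
Repeated addition: build up to 3A.
2A: tangent at (1, 10): λ = (3·1² + 26)/(2·10) ≡ 0/20. 20⁻¹ ≡ 16 (mod 29) since 20·16 = 320 ≡ 1, so λ ≡ 0·16 ≡ 0.
  x = λ² - 1 - 1 = 0 - 2 ≡ 27; y = λ·(1 - 27) - 10 ≡ 19. → (27, 19)
3A: (27, 19) + (1, 10). λ = (10 - 19)/(1 - 27) ≡ 20/3 mod 29. 3⁻¹ ≡ 10 (mod 29) since 3·10 = 30 ≡ 1, so λ ≡ 26.
  x = λ² - 27 - 1 = 676 - 28 ≡ 10; y = λ·(27 - 10) - 19 ≡ 17. → (10, 17)
3A = (10, 17).
Next 2B:
Repeated addition: build up to 2B.
2B: tangent at (12, 5): λ = (3·12² + 26)/(2·5) ≡ 23/10. 10⁻¹ ≡ 3 (mod 29) since 10·3 = 30 ≡ 1, so λ ≡ 23·3 ≡ 11.
  x = λ² - 12 - 12 = 121 - 24 ≡ 10; y = λ·(12 - 10) - 5 ≡ 17. → (10, 17)
2B = (10, 17).
Finally 3A + 2B:
tangent at (10, 17): λ = (3·10² + 26)/(2·17) ≡ 7/5. 5⁻¹ ≡ 6 (mod 29) since 5·6 = 30 ≡ 1, so λ ≡ 7·6 ≡ 13.
  x = λ² - 10 - 10 = 169 - 20 ≡ 4; y = λ·(10 - 4) - 17 ≡ 3. → (4, 3)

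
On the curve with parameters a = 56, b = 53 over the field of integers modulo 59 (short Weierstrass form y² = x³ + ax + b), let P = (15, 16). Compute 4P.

(7, 32)

Double-and-add on 4 = (100)₂. Start with P = (15, 16) for the leading 1-bit.
double: tangent at (15, 16): λ = (3·15² + 56)/(2·16) ≡ 23/32. 32⁻¹ ≡ 24 (mod 59), so λ ≡ 23·24 ≡ 21.
  x = λ² - 15 - 15 = 441 - 30 ≡ 57; y = λ·(15 - 57) - 16 ≡ 46. → (57, 46)
double: tangent at (57, 46): λ = (3·57² + 56)/(2·46) ≡ 9/33. 33⁻¹ ≡ 34 (mod 59), so λ ≡ 9·34 ≡ 11.
  x = λ² - 57 - 57 = 121 - 114 ≡ 7; y = λ·(57 - 7) - 46 ≡ 32. → (7, 32)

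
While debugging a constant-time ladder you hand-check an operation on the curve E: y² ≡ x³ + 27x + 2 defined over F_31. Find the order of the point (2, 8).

9

2P: tangent at (2, 8): λ = (3·2² + 27)/(2·8) ≡ 8/16. 16⁻¹ ≡ 2 (mod 31) since 16·2 = 32 ≡ 1, so λ ≡ 8·2 ≡ 16.
  x = λ² - 2 - 2 = 256 - 4 ≡ 4; y = λ·(2 - 4) - 8 ≡ 22. → (4, 22)
3P: (4, 22) + (2, 8). λ = (8 - 22)/(2 - 4) ≡ 17/29 mod 31. 29⁻¹ ≡ 15 (mod 31), so λ ≡ 7.
  x = λ² - 4 - 2 = 49 - 6 ≡ 12; y = λ·(4 - 12) - 22 ≡ 15. → (12, 15)
4P: (12, 15) + (2, 8). λ = (8 - 15)/(2 - 12) ≡ 24/21 mod 31. 21⁻¹ ≡ 3 (mod 31) since 21·3 = 63 ≡ 1, so λ ≡ 10.
  x = λ² - 12 - 2 = 100 - 14 ≡ 24; y = λ·(12 - 24) - 15 ≡ 20. → (24, 20)
5P: (24, 20) + (2, 8). λ = (8 - 20)/(2 - 24) ≡ 19/9 mod 31. 9⁻¹ ≡ 7 (mod 31), so λ ≡ 9.
  x = λ² - 24 - 2 = 81 - 26 ≡ 24; y = λ·(24 - 24) - 20 ≡ 11. → (24, 11)
6P: (24, 11) + (2, 8). λ = (8 - 11)/(2 - 24) ≡ 28/9 mod 31. 9⁻¹ ≡ 7 (mod 31) since 9·7 = 63 ≡ 1, so λ ≡ 10.
  x = λ² - 24 - 2 = 100 - 26 ≡ 12; y = λ·(24 - 12) - 11 ≡ 16. → (12, 16)
7P: (12, 16) + (2, 8). λ = (8 - 16)/(2 - 12) ≡ 23/21 mod 31. 21⁻¹ ≡ 3 (mod 31) since 21·3 = 63 ≡ 1, so λ ≡ 7.
  x = λ² - 12 - 2 = 49 - 14 ≡ 4; y = λ·(12 - 4) - 16 ≡ 9. → (4, 9)
8P: (4, 9) + (2, 8). λ = (8 - 9)/(2 - 4) ≡ 30/29 mod 31. 29⁻¹ ≡ 15 (mod 31) since 29·15 = 435 ≡ 1, so λ ≡ 16.
  x = λ² - 4 - 2 = 256 - 6 ≡ 2; y = λ·(4 - 2) - 9 ≡ 23. → (2, 23)
9P: (2, 23) + (2, 8): same x and y₁ ≡ -y₂, so the sum is O.
9P = O, so the order is 9.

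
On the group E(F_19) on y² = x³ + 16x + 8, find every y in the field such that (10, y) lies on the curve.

3, 16

x³ + 16x + 8 = 1168 ≡ 9 (mod 19).
Square roots of 9 mod 19: 3 and 16 (since 3² = 9 ≡ 9).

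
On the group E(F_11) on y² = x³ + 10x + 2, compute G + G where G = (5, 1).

tangent at (5, 1): λ = (3·5² + 10)/(2·1) ≡ 8/2. 2⁻¹ ≡ 6 (mod 11) since 2·6 = 12 ≡ 1, so λ ≡ 8·6 ≡ 4.
  x = λ² - 5 - 5 = 16 - 10 ≡ 6; y = λ·(5 - 6) - 1 ≡ 6. → (6, 6)

(6, 6)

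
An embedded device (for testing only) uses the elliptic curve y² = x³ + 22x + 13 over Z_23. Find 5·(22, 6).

(1, 17)

Write P = (22, 6).
Double-and-add on 5 = (101)₂. Start with P = (22, 6) for the leading 1-bit.
double: tangent at (22, 6): λ = (3·22² + 22)/(2·6) ≡ 2/12. 12⁻¹ ≡ 2 (mod 23), so λ ≡ 2·2 ≡ 4.
  x = λ² - 22 - 22 = 16 - 44 ≡ 18; y = λ·(22 - 18) - 6 ≡ 10. → (18, 10)
double: tangent at (18, 10): λ = (3·18² + 22)/(2·10) ≡ 5/20. 20⁻¹ ≡ 15 (mod 23), so λ ≡ 5·15 ≡ 6.
  x = λ² - 18 - 18 = 36 - 36 ≡ 0; y = λ·(18 - 0) - 10 ≡ 6. → (0, 6)
add P: (0, 6) + (22, 6). λ = (6 - 6)/(22 - 0) ≡ 0/22 mod 23. 22⁻¹ ≡ 22 (mod 23) since 22·22 = 484 ≡ 1, so λ ≡ 0.
  x = λ² - 0 - 22 = 0 - 22 ≡ 1; y = λ·(0 - 1) - 6 ≡ 17. → (1, 17)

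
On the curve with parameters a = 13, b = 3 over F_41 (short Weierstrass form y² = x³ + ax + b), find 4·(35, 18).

Write P = (35, 18).
Repeated addition: build up to 4P.
2P: tangent at (35, 18): λ = (3·35² + 13)/(2·18) ≡ 39/36. 36⁻¹ ≡ 8 (mod 41), so λ ≡ 39·8 ≡ 25.
  x = λ² - 35 - 35 = 625 - 70 ≡ 22; y = λ·(35 - 22) - 18 ≡ 20. → (22, 20)
3P: (22, 20) + (35, 18). λ = (18 - 20)/(35 - 22) ≡ 39/13 mod 41. 13⁻¹ ≡ 19 (mod 41), so λ ≡ 3.
  x = λ² - 22 - 35 = 9 - 57 ≡ 34; y = λ·(22 - 34) - 20 ≡ 26. → (34, 26)
4P: (34, 26) + (35, 18). λ = (18 - 26)/(35 - 34) ≡ 33/1 mod 41. 1⁻¹ ≡ 1 (mod 41), so λ ≡ 33.
  x = λ² - 34 - 35 = 1089 - 69 ≡ 36; y = λ·(34 - 36) - 26 ≡ 31. → (36, 31)

(36, 31)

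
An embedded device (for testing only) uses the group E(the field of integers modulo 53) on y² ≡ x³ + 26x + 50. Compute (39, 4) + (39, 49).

The two points share x = 39 and their y-coordinates satisfy 4 + 49 ≡ 0 (mod 53), so they are inverses. Their sum is O.

O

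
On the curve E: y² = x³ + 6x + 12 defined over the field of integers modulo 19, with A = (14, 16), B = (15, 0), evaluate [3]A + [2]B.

First 3A:
Repeated addition: build up to 3A.
2A: tangent at (14, 16): λ = (3·14² + 6)/(2·16) ≡ 5/13. 13⁻¹ ≡ 3 (mod 19) since 13·3 = 39 ≡ 1, so λ ≡ 5·3 ≡ 15.
  x = λ² - 14 - 14 = 225 - 28 ≡ 7; y = λ·(14 - 7) - 16 ≡ 13. → (7, 13)
3A: (7, 13) + (14, 16). λ = (16 - 13)/(14 - 7) ≡ 3/7 mod 19. 7⁻¹ ≡ 11 (mod 19) since 7·11 = 77 ≡ 1, so λ ≡ 14.
  x = λ² - 7 - 14 = 196 - 21 ≡ 4; y = λ·(7 - 4) - 13 ≡ 10. → (4, 10)
3A = (4, 10).
Next 2B:
Repeated addition: build up to 2B.
2B: (15, 0) + (15, 0): same x and y₁ ≡ -y₂, so the sum is the point at infinity.
2B = the point at infinity.
Finally 3A + 2B:
(4, 10) + the point at infinity = (4, 10) (identity).

(4, 10)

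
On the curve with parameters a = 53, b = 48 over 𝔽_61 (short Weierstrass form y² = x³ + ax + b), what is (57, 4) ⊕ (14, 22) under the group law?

(57, 4) + (14, 22). λ = (22 - 4)/(14 - 57) ≡ 18/18 mod 61. 18⁻¹ ≡ 17 (mod 61), so λ ≡ 1.
  x = λ² - 57 - 14 = 1 - 71 ≡ 52; y = λ·(57 - 52) - 4 ≡ 1. → (52, 1)

(52, 1)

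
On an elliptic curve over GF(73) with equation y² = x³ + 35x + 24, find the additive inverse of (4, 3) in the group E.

-(4, 3) = (4, -3 mod 73) = (4, 70).

(4, 70)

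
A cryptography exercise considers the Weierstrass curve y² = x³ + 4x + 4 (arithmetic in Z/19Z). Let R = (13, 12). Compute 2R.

(0, 17)

tangent at (13, 12): λ = (3·13² + 4)/(2·12) ≡ 17/5. 5⁻¹ ≡ 4 (mod 19), so λ ≡ 17·4 ≡ 11.
  x = λ² - 13 - 13 = 121 - 26 ≡ 0; y = λ·(13 - 0) - 12 ≡ 17. → (0, 17)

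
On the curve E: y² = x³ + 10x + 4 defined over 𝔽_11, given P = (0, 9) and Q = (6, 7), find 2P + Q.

First 2P:
Repeated addition: build up to 2P.
2P: tangent at (0, 9): λ = (3·0² + 10)/(2·9) ≡ 10/7. 7⁻¹ ≡ 8 (mod 11) since 7·8 = 56 ≡ 1, so λ ≡ 10·8 ≡ 3.
  x = λ² - 0 - 0 = 9 - 0 ≡ 9; y = λ·(0 - 9) - 9 ≡ 8. → (9, 8)
2P = (9, 8).
Finally 2P + Q:
(9, 8) + (6, 7). λ = (7 - 8)/(6 - 9) ≡ 10/8 mod 11. 8⁻¹ ≡ 7 (mod 11), so λ ≡ 4.
  x = λ² - 9 - 6 = 16 - 15 ≡ 1; y = λ·(9 - 1) - 8 ≡ 2. → (1, 2)

(1, 2)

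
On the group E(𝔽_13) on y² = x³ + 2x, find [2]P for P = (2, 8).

(12, 6)

tangent at (2, 8): λ = (3·2² + 2)/(2·8) ≡ 1/3. 3⁻¹ ≡ 9 (mod 13), so λ ≡ 1·9 ≡ 9.
  x = λ² - 2 - 2 = 81 - 4 ≡ 12; y = λ·(2 - 12) - 8 ≡ 6. → (12, 6)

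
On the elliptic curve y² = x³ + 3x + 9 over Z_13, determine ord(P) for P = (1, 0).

2

2P: (1, 0) + (1, 0): same x and y₁ ≡ -y₂, so the sum is 𝒪.
2P = 𝒪, so the order is 2.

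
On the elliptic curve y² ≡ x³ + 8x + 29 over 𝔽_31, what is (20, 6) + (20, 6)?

tangent at (20, 6): λ = (3·20² + 8)/(2·6) ≡ 30/12. 12⁻¹ ≡ 13 (mod 31) since 12·13 = 156 ≡ 1, so λ ≡ 30·13 ≡ 18.
  x = λ² - 20 - 20 = 324 - 40 ≡ 5; y = λ·(20 - 5) - 6 ≡ 16. → (5, 16)

(5, 16)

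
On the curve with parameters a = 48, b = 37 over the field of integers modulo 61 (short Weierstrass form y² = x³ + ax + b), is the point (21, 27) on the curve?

yes

y² = 27² ≡ 58; x³ + 48x + 37 = 10306 ≡ 58 (mod 61). 58 = 58.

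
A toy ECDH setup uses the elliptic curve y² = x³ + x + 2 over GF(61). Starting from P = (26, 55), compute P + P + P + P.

Repeated addition: build up to 4P.
2P: tangent at (26, 55): λ = (3·26² + 1)/(2·55) ≡ 16/49. 49⁻¹ ≡ 5 (mod 61) since 49·5 = 245 ≡ 1, so λ ≡ 16·5 ≡ 19.
  x = λ² - 26 - 26 = 361 - 52 ≡ 4; y = λ·(26 - 4) - 55 ≡ 58. → (4, 58)
3P: (4, 58) + (26, 55). λ = (55 - 58)/(26 - 4) ≡ 58/22 mod 61. 22⁻¹ ≡ 25 (mod 61), so λ ≡ 47.
  x = λ² - 4 - 26 = 2209 - 30 ≡ 44; y = λ·(4 - 44) - 58 ≡ 14. → (44, 14)
4P: (44, 14) + (26, 55). λ = (55 - 14)/(26 - 44) ≡ 41/43 mod 61. 43⁻¹ ≡ 44 (mod 61), so λ ≡ 35.
  x = λ² - 44 - 26 = 1225 - 70 ≡ 57; y = λ·(44 - 57) - 14 ≡ 19. → (57, 19)

(57, 19)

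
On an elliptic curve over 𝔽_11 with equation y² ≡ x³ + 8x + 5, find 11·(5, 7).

(5, 4)

Write P = (5, 7).
Double-and-add on 11 = (1011)₂. Start with P = (5, 7) for the leading 1-bit.
double: tangent at (5, 7): λ = (3·5² + 8)/(2·7) ≡ 6/3. 3⁻¹ ≡ 4 (mod 11), so λ ≡ 6·4 ≡ 2.
  x = λ² - 5 - 5 = 4 - 10 ≡ 5; y = λ·(5 - 5) - 7 ≡ 4. → (5, 4)
double: tangent at (5, 4): λ = (3·5² + 8)/(2·4) ≡ 6/8. 8⁻¹ ≡ 7 (mod 11), so λ ≡ 6·7 ≡ 9.
  x = λ² - 5 - 5 = 81 - 10 ≡ 5; y = λ·(5 - 5) - 4 ≡ 7. → (5, 7)
add P: tangent at (5, 7): λ = (3·5² + 8)/(2·7) ≡ 6/3. 3⁻¹ ≡ 4 (mod 11), so λ ≡ 6·4 ≡ 2.
  x = λ² - 5 - 5 = 4 - 10 ≡ 5; y = λ·(5 - 5) - 7 ≡ 4. → (5, 4)
double: tangent at (5, 4): λ = (3·5² + 8)/(2·4) ≡ 6/8. 8⁻¹ ≡ 7 (mod 11), so λ ≡ 6·7 ≡ 9.
  x = λ² - 5 - 5 = 81 - 10 ≡ 5; y = λ·(5 - 5) - 4 ≡ 7. → (5, 7)
add P: tangent at (5, 7): λ = (3·5² + 8)/(2·7) ≡ 6/3. 3⁻¹ ≡ 4 (mod 11), so λ ≡ 6·4 ≡ 2.
  x = λ² - 5 - 5 = 4 - 10 ≡ 5; y = λ·(5 - 5) - 7 ≡ 4. → (5, 4)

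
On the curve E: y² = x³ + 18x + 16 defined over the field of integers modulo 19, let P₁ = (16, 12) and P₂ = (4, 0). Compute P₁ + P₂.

(16, 12) + (4, 0). λ = (0 - 12)/(4 - 16) ≡ 7/7 mod 19. 7⁻¹ ≡ 11 (mod 19) since 7·11 = 77 ≡ 1, so λ ≡ 1.
  x = λ² - 16 - 4 = 1 - 20 ≡ 0; y = λ·(16 - 0) - 12 ≡ 4. → (0, 4)

(0, 4)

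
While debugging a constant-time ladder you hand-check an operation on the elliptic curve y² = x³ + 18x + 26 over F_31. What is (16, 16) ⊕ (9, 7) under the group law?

(16, 16) + (9, 7). λ = (7 - 16)/(9 - 16) ≡ 22/24 mod 31. 24⁻¹ ≡ 22 (mod 31), so λ ≡ 19.
  x = λ² - 16 - 9 = 361 - 25 ≡ 26; y = λ·(16 - 26) - 16 ≡ 11. → (26, 11)

(26, 11)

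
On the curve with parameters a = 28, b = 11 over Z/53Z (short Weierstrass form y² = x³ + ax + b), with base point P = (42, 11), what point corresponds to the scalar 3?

(40, 43)

Repeated addition: build up to 3P.
2P: tangent at (42, 11): λ = (3·42² + 28)/(2·11) ≡ 20/22. 22⁻¹ ≡ 41 (mod 53), so λ ≡ 20·41 ≡ 25.
  x = λ² - 42 - 42 = 625 - 84 ≡ 11; y = λ·(42 - 11) - 11 ≡ 22. → (11, 22)
3P: (11, 22) + (42, 11). λ = (11 - 22)/(42 - 11) ≡ 42/31 mod 53. 31⁻¹ ≡ 12 (mod 53) since 31·12 = 372 ≡ 1, so λ ≡ 27.
  x = λ² - 11 - 42 = 729 - 53 ≡ 40; y = λ·(11 - 40) - 22 ≡ 43. → (40, 43)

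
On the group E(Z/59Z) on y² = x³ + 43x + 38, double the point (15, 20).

tangent at (15, 20): λ = (3·15² + 43)/(2·20) ≡ 10/40. 40⁻¹ ≡ 31 (mod 59) since 40·31 = 1240 ≡ 1, so λ ≡ 10·31 ≡ 15.
  x = λ² - 15 - 15 = 225 - 30 ≡ 18; y = λ·(15 - 18) - 20 ≡ 53. → (18, 53)

(18, 53)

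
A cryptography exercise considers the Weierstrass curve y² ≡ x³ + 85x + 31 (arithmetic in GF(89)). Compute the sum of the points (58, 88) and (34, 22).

(88, 52)

(58, 88) + (34, 22). λ = (22 - 88)/(34 - 58) ≡ 23/65 mod 89. 65⁻¹ ≡ 63 (mod 89), so λ ≡ 25.
  x = λ² - 58 - 34 = 625 - 92 ≡ 88; y = λ·(58 - 88) - 88 ≡ 52. → (88, 52)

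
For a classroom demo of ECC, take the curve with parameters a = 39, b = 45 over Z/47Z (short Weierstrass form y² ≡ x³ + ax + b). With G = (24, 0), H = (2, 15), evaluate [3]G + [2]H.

(25, 17)

First 3G:
Repeated addition: build up to 3G.
2G: (24, 0) + (24, 0): same x and y₁ ≡ -y₂, so the sum is the point at infinity.
3G: the point at infinity + (24, 0) = (24, 0) (identity).
3G = (24, 0).
Next 2H:
Repeated addition: build up to 2H.
2H: tangent at (2, 15): λ = (3·2² + 39)/(2·15) ≡ 4/30. 30⁻¹ ≡ 11 (mod 47), so λ ≡ 4·11 ≡ 44.
  x = λ² - 2 - 2 = 1936 - 4 ≡ 5; y = λ·(2 - 5) - 15 ≡ 41. → (5, 41)
2H = (5, 41).
Finally 3G + 2H:
(24, 0) + (5, 41). λ = (41 - 0)/(5 - 24) ≡ 41/28 mod 47. 28⁻¹ ≡ 42 (mod 47) since 28·42 = 1176 ≡ 1, so λ ≡ 30.
  x = λ² - 24 - 5 = 900 - 29 ≡ 25; y = λ·(24 - 25) - 0 ≡ 17. → (25, 17)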